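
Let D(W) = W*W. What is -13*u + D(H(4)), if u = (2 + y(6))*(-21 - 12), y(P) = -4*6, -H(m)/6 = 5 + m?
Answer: -6522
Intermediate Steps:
H(m) = -30 - 6*m (H(m) = -6*(5 + m) = -30 - 6*m)
y(P) = -24
D(W) = W²
u = 726 (u = (2 - 24)*(-21 - 12) = -22*(-33) = 726)
-13*u + D(H(4)) = -13*726 + (-30 - 6*4)² = -9438 + (-30 - 24)² = -9438 + (-54)² = -9438 + 2916 = -6522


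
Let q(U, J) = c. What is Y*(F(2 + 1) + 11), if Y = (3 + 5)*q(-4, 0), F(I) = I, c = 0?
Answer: 0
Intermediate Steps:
q(U, J) = 0
Y = 0 (Y = (3 + 5)*0 = 8*0 = 0)
Y*(F(2 + 1) + 11) = 0*((2 + 1) + 11) = 0*(3 + 11) = 0*14 = 0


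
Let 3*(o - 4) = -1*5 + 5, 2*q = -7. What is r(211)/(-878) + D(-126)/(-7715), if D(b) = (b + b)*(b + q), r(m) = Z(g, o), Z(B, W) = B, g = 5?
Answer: -28691227/6773770 ≈ -4.2356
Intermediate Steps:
q = -7/2 (q = (½)*(-7) = -7/2 ≈ -3.5000)
o = 4 (o = 4 + (-1*5 + 5)/3 = 4 + (-5 + 5)/3 = 4 + (⅓)*0 = 4 + 0 = 4)
r(m) = 5
D(b) = 2*b*(-7/2 + b) (D(b) = (b + b)*(b - 7/2) = (2*b)*(-7/2 + b) = 2*b*(-7/2 + b))
r(211)/(-878) + D(-126)/(-7715) = 5/(-878) - 126*(-7 + 2*(-126))/(-7715) = 5*(-1/878) - 126*(-7 - 252)*(-1/7715) = -5/878 - 126*(-259)*(-1/7715) = -5/878 + 32634*(-1/7715) = -5/878 - 32634/7715 = -28691227/6773770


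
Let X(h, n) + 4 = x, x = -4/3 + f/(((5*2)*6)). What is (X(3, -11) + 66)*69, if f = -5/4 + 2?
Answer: 334949/80 ≈ 4186.9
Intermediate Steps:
f = ¾ (f = (¼)*(-5) + 2 = -5/4 + 2 = ¾ ≈ 0.75000)
x = -317/240 (x = -4/3 + 3/(4*(((5*2)*6))) = -4*⅓ + 3/(4*((10*6))) = -4/3 + (¾)/60 = -4/3 + (¾)*(1/60) = -4/3 + 1/80 = -317/240 ≈ -1.3208)
X(h, n) = -1277/240 (X(h, n) = -4 - 317/240 = -1277/240)
(X(3, -11) + 66)*69 = (-1277/240 + 66)*69 = (14563/240)*69 = 334949/80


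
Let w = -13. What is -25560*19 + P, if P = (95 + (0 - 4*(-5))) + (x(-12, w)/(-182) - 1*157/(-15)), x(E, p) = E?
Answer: -662727248/1365 ≈ -4.8551e+5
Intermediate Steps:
P = 171352/1365 (P = (95 + (0 - 4*(-5))) + (-12/(-182) - 1*157/(-15)) = (95 + (0 + 20)) + (-12*(-1/182) - 157*(-1/15)) = (95 + 20) + (6/91 + 157/15) = 115 + 14377/1365 = 171352/1365 ≈ 125.53)
-25560*19 + P = -25560*19 + 171352/1365 = -426*1140 + 171352/1365 = -485640 + 171352/1365 = -662727248/1365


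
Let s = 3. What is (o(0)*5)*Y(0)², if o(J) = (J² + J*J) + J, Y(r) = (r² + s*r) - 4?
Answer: 0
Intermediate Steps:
Y(r) = -4 + r² + 3*r (Y(r) = (r² + 3*r) - 4 = -4 + r² + 3*r)
o(J) = J + 2*J² (o(J) = (J² + J²) + J = 2*J² + J = J + 2*J²)
(o(0)*5)*Y(0)² = ((0*(1 + 2*0))*5)*(-4 + 0² + 3*0)² = ((0*(1 + 0))*5)*(-4 + 0 + 0)² = ((0*1)*5)*(-4)² = (0*5)*16 = 0*16 = 0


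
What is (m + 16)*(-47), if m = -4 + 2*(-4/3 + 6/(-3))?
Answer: -752/3 ≈ -250.67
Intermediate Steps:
m = -32/3 (m = -4 + 2*(-4*⅓ + 6*(-⅓)) = -4 + 2*(-4/3 - 2) = -4 + 2*(-10/3) = -4 - 20/3 = -32/3 ≈ -10.667)
(m + 16)*(-47) = (-32/3 + 16)*(-47) = (16/3)*(-47) = -752/3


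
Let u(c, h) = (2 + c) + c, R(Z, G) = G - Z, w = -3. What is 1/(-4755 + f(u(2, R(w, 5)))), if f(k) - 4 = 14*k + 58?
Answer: -1/4609 ≈ -0.00021697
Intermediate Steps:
u(c, h) = 2 + 2*c
f(k) = 62 + 14*k (f(k) = 4 + (14*k + 58) = 4 + (58 + 14*k) = 62 + 14*k)
1/(-4755 + f(u(2, R(w, 5)))) = 1/(-4755 + (62 + 14*(2 + 2*2))) = 1/(-4755 + (62 + 14*(2 + 4))) = 1/(-4755 + (62 + 14*6)) = 1/(-4755 + (62 + 84)) = 1/(-4755 + 146) = 1/(-4609) = -1/4609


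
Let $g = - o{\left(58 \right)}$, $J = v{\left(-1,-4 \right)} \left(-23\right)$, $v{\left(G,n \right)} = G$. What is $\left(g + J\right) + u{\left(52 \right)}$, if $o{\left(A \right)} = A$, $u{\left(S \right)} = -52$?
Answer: $-87$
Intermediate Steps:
$J = 23$ ($J = \left(-1\right) \left(-23\right) = 23$)
$g = -58$ ($g = \left(-1\right) 58 = -58$)
$\left(g + J\right) + u{\left(52 \right)} = \left(-58 + 23\right) - 52 = -35 - 52 = -87$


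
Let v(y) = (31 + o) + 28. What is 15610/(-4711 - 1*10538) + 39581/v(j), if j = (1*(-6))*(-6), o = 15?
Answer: 602415529/1128426 ≈ 533.85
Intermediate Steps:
j = 36 (j = -6*(-6) = 36)
v(y) = 74 (v(y) = (31 + 15) + 28 = 46 + 28 = 74)
15610/(-4711 - 1*10538) + 39581/v(j) = 15610/(-4711 - 1*10538) + 39581/74 = 15610/(-4711 - 10538) + 39581*(1/74) = 15610/(-15249) + 39581/74 = 15610*(-1/15249) + 39581/74 = -15610/15249 + 39581/74 = 602415529/1128426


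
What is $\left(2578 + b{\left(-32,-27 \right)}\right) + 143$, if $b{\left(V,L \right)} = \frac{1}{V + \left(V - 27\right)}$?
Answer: $\frac{247610}{91} \approx 2721.0$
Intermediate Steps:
$b{\left(V,L \right)} = \frac{1}{-27 + 2 V}$ ($b{\left(V,L \right)} = \frac{1}{V + \left(V - 27\right)} = \frac{1}{V + \left(-27 + V\right)} = \frac{1}{-27 + 2 V}$)
$\left(2578 + b{\left(-32,-27 \right)}\right) + 143 = \left(2578 + \frac{1}{-27 + 2 \left(-32\right)}\right) + 143 = \left(2578 + \frac{1}{-27 - 64}\right) + 143 = \left(2578 + \frac{1}{-91}\right) + 143 = \left(2578 - \frac{1}{91}\right) + 143 = \frac{234597}{91} + 143 = \frac{247610}{91}$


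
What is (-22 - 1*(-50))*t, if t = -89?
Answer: -2492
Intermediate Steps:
(-22 - 1*(-50))*t = (-22 - 1*(-50))*(-89) = (-22 + 50)*(-89) = 28*(-89) = -2492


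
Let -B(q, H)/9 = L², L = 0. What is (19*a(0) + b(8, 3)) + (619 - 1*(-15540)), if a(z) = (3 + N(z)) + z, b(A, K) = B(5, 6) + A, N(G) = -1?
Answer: 16205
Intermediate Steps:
B(q, H) = 0 (B(q, H) = -9*0² = -9*0 = 0)
b(A, K) = A (b(A, K) = 0 + A = A)
a(z) = 2 + z (a(z) = (3 - 1) + z = 2 + z)
(19*a(0) + b(8, 3)) + (619 - 1*(-15540)) = (19*(2 + 0) + 8) + (619 - 1*(-15540)) = (19*2 + 8) + (619 + 15540) = (38 + 8) + 16159 = 46 + 16159 = 16205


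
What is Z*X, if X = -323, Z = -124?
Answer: 40052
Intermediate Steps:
Z*X = -124*(-323) = 40052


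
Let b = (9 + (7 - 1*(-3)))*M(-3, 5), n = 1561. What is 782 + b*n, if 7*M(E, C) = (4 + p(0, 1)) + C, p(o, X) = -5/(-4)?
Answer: 176845/4 ≈ 44211.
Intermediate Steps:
p(o, X) = 5/4 (p(o, X) = -5*(-¼) = 5/4)
M(E, C) = ¾ + C/7 (M(E, C) = ((4 + 5/4) + C)/7 = (21/4 + C)/7 = ¾ + C/7)
b = 779/28 (b = (9 + (7 - 1*(-3)))*(¾ + (⅐)*5) = (9 + (7 + 3))*(¾ + 5/7) = (9 + 10)*(41/28) = 19*(41/28) = 779/28 ≈ 27.821)
782 + b*n = 782 + (779/28)*1561 = 782 + 173717/4 = 176845/4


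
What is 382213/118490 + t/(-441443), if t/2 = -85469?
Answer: 188979696979/52306581070 ≈ 3.6129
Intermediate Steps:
t = -170938 (t = 2*(-85469) = -170938)
382213/118490 + t/(-441443) = 382213/118490 - 170938/(-441443) = 382213*(1/118490) - 170938*(-1/441443) = 382213/118490 + 170938/441443 = 188979696979/52306581070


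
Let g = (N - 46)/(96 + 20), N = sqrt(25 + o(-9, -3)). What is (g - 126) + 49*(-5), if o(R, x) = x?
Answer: -21541/58 + sqrt(22)/116 ≈ -371.36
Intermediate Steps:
N = sqrt(22) (N = sqrt(25 - 3) = sqrt(22) ≈ 4.6904)
g = -23/58 + sqrt(22)/116 (g = (sqrt(22) - 46)/(96 + 20) = (-46 + sqrt(22))/116 = (-46 + sqrt(22))*(1/116) = -23/58 + sqrt(22)/116 ≈ -0.35612)
(g - 126) + 49*(-5) = ((-23/58 + sqrt(22)/116) - 126) + 49*(-5) = (-7331/58 + sqrt(22)/116) - 245 = -21541/58 + sqrt(22)/116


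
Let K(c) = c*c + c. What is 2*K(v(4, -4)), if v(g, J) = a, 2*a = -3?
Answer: 3/2 ≈ 1.5000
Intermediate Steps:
a = -3/2 (a = (1/2)*(-3) = -3/2 ≈ -1.5000)
v(g, J) = -3/2
K(c) = c + c**2 (K(c) = c**2 + c = c + c**2)
2*K(v(4, -4)) = 2*(-3*(1 - 3/2)/2) = 2*(-3/2*(-1/2)) = 2*(3/4) = 3/2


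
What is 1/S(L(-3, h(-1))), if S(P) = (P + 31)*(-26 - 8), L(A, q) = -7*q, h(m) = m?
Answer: -1/1292 ≈ -0.00077399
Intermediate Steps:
S(P) = -1054 - 34*P (S(P) = (31 + P)*(-34) = -1054 - 34*P)
1/S(L(-3, h(-1))) = 1/(-1054 - (-238)*(-1)) = 1/(-1054 - 34*7) = 1/(-1054 - 238) = 1/(-1292) = -1/1292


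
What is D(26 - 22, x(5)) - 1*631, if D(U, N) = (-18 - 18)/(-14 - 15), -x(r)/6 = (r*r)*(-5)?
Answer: -18263/29 ≈ -629.76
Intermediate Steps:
x(r) = 30*r² (x(r) = -6*r*r*(-5) = -6*r²*(-5) = -(-30)*r² = 30*r²)
D(U, N) = 36/29 (D(U, N) = -36/(-29) = -36*(-1/29) = 36/29)
D(26 - 22, x(5)) - 1*631 = 36/29 - 1*631 = 36/29 - 631 = -18263/29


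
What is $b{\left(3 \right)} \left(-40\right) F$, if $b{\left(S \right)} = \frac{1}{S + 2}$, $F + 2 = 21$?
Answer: $-152$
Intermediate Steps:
$F = 19$ ($F = -2 + 21 = 19$)
$b{\left(S \right)} = \frac{1}{2 + S}$
$b{\left(3 \right)} \left(-40\right) F = \frac{1}{2 + 3} \left(-40\right) 19 = \frac{1}{5} \left(-40\right) 19 = \left(-8\right) 19 = -152$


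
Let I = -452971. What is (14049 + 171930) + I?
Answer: -266992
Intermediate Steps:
(14049 + 171930) + I = (14049 + 171930) - 452971 = 185979 - 452971 = -266992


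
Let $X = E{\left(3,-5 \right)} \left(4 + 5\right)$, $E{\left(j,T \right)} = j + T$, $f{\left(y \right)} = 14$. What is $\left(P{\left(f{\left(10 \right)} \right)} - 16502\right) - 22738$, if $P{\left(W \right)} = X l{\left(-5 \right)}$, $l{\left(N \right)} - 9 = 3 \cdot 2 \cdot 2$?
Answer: $-39618$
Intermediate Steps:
$E{\left(j,T \right)} = T + j$
$X = -18$ ($X = \left(-5 + 3\right) \left(4 + 5\right) = \left(-2\right) 9 = -18$)
$l{\left(N \right)} = 21$ ($l{\left(N \right)} = 9 + 3 \cdot 2 \cdot 2 = 9 + 6 \cdot 2 = 9 + 12 = 21$)
$P{\left(W \right)} = -378$ ($P{\left(W \right)} = \left(-18\right) 21 = -378$)
$\left(P{\left(f{\left(10 \right)} \right)} - 16502\right) - 22738 = \left(-378 - 16502\right) - 22738 = -16880 - 22738 = -39618$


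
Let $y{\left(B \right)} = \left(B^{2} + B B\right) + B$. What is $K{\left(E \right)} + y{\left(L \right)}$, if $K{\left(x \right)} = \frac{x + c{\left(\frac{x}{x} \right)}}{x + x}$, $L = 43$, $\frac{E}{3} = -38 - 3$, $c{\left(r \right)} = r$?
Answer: $\frac{460204}{123} \approx 3741.5$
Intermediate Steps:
$E = -123$ ($E = 3 \left(-38 - 3\right) = 3 \left(-41\right) = -123$)
$K{\left(x \right)} = \frac{1 + x}{2 x}$ ($K{\left(x \right)} = \frac{x + \frac{x}{x}}{x + x} = \frac{x + 1}{2 x} = \left(1 + x\right) \frac{1}{2 x} = \frac{1 + x}{2 x}$)
$y{\left(B \right)} = B + 2 B^{2}$ ($y{\left(B \right)} = \left(B^{2} + B^{2}\right) + B = 2 B^{2} + B = B + 2 B^{2}$)
$K{\left(E \right)} + y{\left(L \right)} = \frac{1 - 123}{2 \left(-123\right)} + 43 \left(1 + 2 \cdot 43\right) = \frac{1}{2} \left(- \frac{1}{123}\right) \left(-122\right) + 43 \left(1 + 86\right) = \frac{61}{123} + 43 \cdot 87 = \frac{61}{123} + 3741 = \frac{460204}{123}$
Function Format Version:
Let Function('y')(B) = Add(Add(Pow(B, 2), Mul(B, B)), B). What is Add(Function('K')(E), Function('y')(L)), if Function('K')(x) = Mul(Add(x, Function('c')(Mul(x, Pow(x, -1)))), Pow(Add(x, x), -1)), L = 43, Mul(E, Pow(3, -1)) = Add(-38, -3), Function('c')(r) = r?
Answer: Rational(460204, 123) ≈ 3741.5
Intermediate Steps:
E = -123 (E = Mul(3, Add(-38, -3)) = Mul(3, -41) = -123)
Function('K')(x) = Mul(Rational(1, 2), Pow(x, -1), Add(1, x)) (Function('K')(x) = Mul(Add(x, Mul(x, Pow(x, -1))), Pow(Add(x, x), -1)) = Mul(Add(x, 1), Pow(Mul(2, x), -1)) = Mul(Add(1, x), Mul(Rational(1, 2), Pow(x, -1))) = Mul(Rational(1, 2), Pow(x, -1), Add(1, x)))
Function('y')(B) = Add(B, Mul(2, Pow(B, 2))) (Function('y')(B) = Add(Add(Pow(B, 2), Pow(B, 2)), B) = Add(Mul(2, Pow(B, 2)), B) = Add(B, Mul(2, Pow(B, 2))))
Add(Function('K')(E), Function('y')(L)) = Add(Mul(Rational(1, 2), Pow(-123, -1), Add(1, -123)), Mul(43, Add(1, Mul(2, 43)))) = Add(Mul(Rational(1, 2), Rational(-1, 123), -122), Mul(43, Add(1, 86))) = Add(Rational(61, 123), Mul(43, 87)) = Add(Rational(61, 123), 3741) = Rational(460204, 123)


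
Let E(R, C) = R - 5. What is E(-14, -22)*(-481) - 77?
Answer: 9062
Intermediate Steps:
E(R, C) = -5 + R
E(-14, -22)*(-481) - 77 = (-5 - 14)*(-481) - 77 = -19*(-481) - 77 = 9139 - 77 = 9062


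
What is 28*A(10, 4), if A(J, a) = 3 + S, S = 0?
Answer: 84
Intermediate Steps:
A(J, a) = 3 (A(J, a) = 3 + 0 = 3)
28*A(10, 4) = 28*3 = 84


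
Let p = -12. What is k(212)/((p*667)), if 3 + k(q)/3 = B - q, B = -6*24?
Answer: 359/2668 ≈ 0.13456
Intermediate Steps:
B = -144
k(q) = -441 - 3*q (k(q) = -9 + 3*(-144 - q) = -9 + (-432 - 3*q) = -441 - 3*q)
k(212)/((p*667)) = (-441 - 3*212)/((-12*667)) = (-441 - 636)/(-8004) = -1077*(-1/8004) = 359/2668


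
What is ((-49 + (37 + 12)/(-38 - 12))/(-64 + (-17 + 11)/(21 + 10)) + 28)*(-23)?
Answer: -65859787/99500 ≈ -661.91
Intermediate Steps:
((-49 + (37 + 12)/(-38 - 12))/(-64 + (-17 + 11)/(21 + 10)) + 28)*(-23) = ((-49 + 49/(-50))/(-64 - 6/31) + 28)*(-23) = ((-49 + 49*(-1/50))/(-64 - 6*1/31) + 28)*(-23) = ((-49 - 49/50)/(-64 - 6/31) + 28)*(-23) = (-2499/(50*(-1990/31)) + 28)*(-23) = (-2499/50*(-31/1990) + 28)*(-23) = (77469/99500 + 28)*(-23) = (2863469/99500)*(-23) = -65859787/99500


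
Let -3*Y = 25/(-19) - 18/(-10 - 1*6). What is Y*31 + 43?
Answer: 20507/456 ≈ 44.971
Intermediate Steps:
Y = 29/456 (Y = -(25/(-19) - 18/(-10 - 1*6))/3 = -(25*(-1/19) - 18/(-10 - 6))/3 = -(-25/19 - 18/(-16))/3 = -(-25/19 - 18*(-1/16))/3 = -(-25/19 + 9/8)/3 = -1/3*(-29/152) = 29/456 ≈ 0.063596)
Y*31 + 43 = (29/456)*31 + 43 = 899/456 + 43 = 20507/456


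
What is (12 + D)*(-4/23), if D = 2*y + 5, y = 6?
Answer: -116/23 ≈ -5.0435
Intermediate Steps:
D = 17 (D = 2*6 + 5 = 12 + 5 = 17)
(12 + D)*(-4/23) = (12 + 17)*(-4/23) = 29*(-4*1/23) = 29*(-4/23) = -116/23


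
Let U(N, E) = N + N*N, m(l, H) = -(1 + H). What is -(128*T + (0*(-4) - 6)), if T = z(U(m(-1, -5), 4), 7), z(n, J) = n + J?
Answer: -3450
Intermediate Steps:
m(l, H) = -1 - H
U(N, E) = N + N**2
z(n, J) = J + n
T = 27 (T = 7 + (-1 - 1*(-5))*(1 + (-1 - 1*(-5))) = 7 + (-1 + 5)*(1 + (-1 + 5)) = 7 + 4*(1 + 4) = 7 + 4*5 = 7 + 20 = 27)
-(128*T + (0*(-4) - 6)) = -(128*27 + (0*(-4) - 6)) = -(3456 + (0 - 6)) = -(3456 - 6) = -1*3450 = -3450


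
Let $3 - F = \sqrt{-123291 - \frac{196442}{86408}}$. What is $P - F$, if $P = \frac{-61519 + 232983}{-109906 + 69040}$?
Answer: $- \frac{147031}{20433} + \frac{i \sqrt{57534362680585}}{21602} \approx -7.1958 + 351.13 i$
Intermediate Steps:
$P = - \frac{85732}{20433}$ ($P = \frac{171464}{-40866} = 171464 \left(- \frac{1}{40866}\right) = - \frac{85732}{20433} \approx -4.1958$)
$F = 3 - \frac{i \sqrt{57534362680585}}{21602}$ ($F = 3 - \sqrt{-123291 - \frac{196442}{86408}} = 3 - \sqrt{-123291 - \frac{98221}{43204}} = 3 - \sqrt{- \frac{5326762585}{43204}} = 3 - \frac{i \sqrt{57534362680585}}{21602} \approx 3.0 - 351.13 i$)
$P - F = - \frac{85732}{20433} - \left(3 - \frac{i \sqrt{57534362680585}}{21602}\right) = - \frac{147031}{20433} + \frac{i \sqrt{57534362680585}}{21602}$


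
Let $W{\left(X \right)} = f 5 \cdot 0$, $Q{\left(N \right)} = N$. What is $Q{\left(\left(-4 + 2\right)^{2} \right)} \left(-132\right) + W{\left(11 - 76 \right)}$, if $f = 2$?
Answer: $-528$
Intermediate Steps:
$W{\left(X \right)} = 0$ ($W{\left(X \right)} = 2 \cdot 5 \cdot 0 = 10 \cdot 0 = 0$)
$Q{\left(\left(-4 + 2\right)^{2} \right)} \left(-132\right) + W{\left(11 - 76 \right)} = \left(-4 + 2\right)^{2} \left(-132\right) + 0 = \left(-2\right)^{2} \left(-132\right) + 0 = 4 \left(-132\right) + 0 = -528 + 0 = -528$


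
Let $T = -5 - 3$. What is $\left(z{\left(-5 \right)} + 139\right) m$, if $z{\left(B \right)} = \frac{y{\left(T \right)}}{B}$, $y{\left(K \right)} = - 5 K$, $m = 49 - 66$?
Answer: $-2227$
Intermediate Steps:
$m = -17$ ($m = 49 - 66 = -17$)
$T = -8$ ($T = -5 - 3 = -8$)
$z{\left(B \right)} = \frac{40}{B}$ ($z{\left(B \right)} = \frac{\left(-5\right) \left(-8\right)}{B} = \frac{40}{B}$)
$\left(z{\left(-5 \right)} + 139\right) m = \left(\frac{40}{-5} + 139\right) \left(-17\right) = \left(40 \left(- \frac{1}{5}\right) + 139\right) \left(-17\right) = \left(-8 + 139\right) \left(-17\right) = 131 \left(-17\right) = -2227$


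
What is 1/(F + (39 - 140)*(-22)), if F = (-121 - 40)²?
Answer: 1/28143 ≈ 3.5533e-5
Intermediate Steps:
F = 25921 (F = (-161)² = 25921)
1/(F + (39 - 140)*(-22)) = 1/(25921 + (39 - 140)*(-22)) = 1/(25921 - 101*(-22)) = 1/(25921 + 2222) = 1/28143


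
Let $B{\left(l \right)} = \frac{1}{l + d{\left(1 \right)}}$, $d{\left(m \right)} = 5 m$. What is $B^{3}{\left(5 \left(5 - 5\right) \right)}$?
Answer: $\frac{1}{125} \approx 0.008$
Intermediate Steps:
$B{\left(l \right)} = \frac{1}{5 + l}$ ($B{\left(l \right)} = \frac{1}{l + 5 \cdot 1} = \frac{1}{l + 5} = \frac{1}{5 + l}$)
$B^{3}{\left(5 \left(5 - 5\right) \right)} = \left(\frac{1}{5 + 5 \left(5 - 5\right)}\right)^{3} = \left(\frac{1}{5 + 5 \cdot 0}\right)^{3} = \left(\frac{1}{5 + 0}\right)^{3} = \left(\frac{1}{5}\right)^{3} = \frac{1}{125}$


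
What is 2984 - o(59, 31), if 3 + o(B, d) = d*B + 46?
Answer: 1112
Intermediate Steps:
o(B, d) = 43 + B*d (o(B, d) = -3 + (d*B + 46) = -3 + (B*d + 46) = -3 + (46 + B*d) = 43 + B*d)
2984 - o(59, 31) = 2984 - (43 + 59*31) = 2984 - (43 + 1829) = 2984 - 1*1872 = 2984 - 1872 = 1112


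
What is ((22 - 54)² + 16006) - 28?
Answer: 17002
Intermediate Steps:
((22 - 54)² + 16006) - 28 = ((-32)² + 16006) - 28 = (1024 + 16006) - 28 = 17030 - 28 = 17002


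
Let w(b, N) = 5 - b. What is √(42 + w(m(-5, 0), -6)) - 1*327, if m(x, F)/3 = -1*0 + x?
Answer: -327 + √62 ≈ -319.13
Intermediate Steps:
m(x, F) = 3*x (m(x, F) = 3*(-1*0 + x) = 3*(0 + x) = 3*x)
√(42 + w(m(-5, 0), -6)) - 1*327 = √(42 + (5 - 3*(-5))) - 1*327 = √(42 + (5 - 1*(-15))) - 327 = √(42 + (5 + 15)) - 327 = √(42 + 20) - 327 = √62 - 327 = -327 + √62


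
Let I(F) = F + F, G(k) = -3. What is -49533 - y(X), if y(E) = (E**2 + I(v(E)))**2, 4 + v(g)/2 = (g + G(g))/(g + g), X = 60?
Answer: -1290821181/100 ≈ -1.2908e+7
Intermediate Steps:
v(g) = -8 + (-3 + g)/g (v(g) = -8 + 2*((g - 3)/(g + g)) = -8 + 2*((-3 + g)/((2*g))) = -8 + 2*((-3 + g)*(1/(2*g))) = -8 + 2*((-3 + g)/(2*g)) = -8 + (-3 + g)/g)
I(F) = 2*F
y(E) = (-14 + E**2 - 6/E)**2 (y(E) = (E**2 + 2*(-7 - 3/E))**2 = (E**2 + (-14 - 6/E))**2 = (-14 + E**2 - 6/E)**2)
-49533 - y(X) = -49533 - (-6 + 60**3 - 14*60)**2/60**2 = -49533 - (-6 + 216000 - 840)**2/3600 = -49533 - 215154**2/3600 = -49533 - 46291243716/3600 = -49533 - 1*1285867881/100 = -49533 - 1285867881/100 = -1290821181/100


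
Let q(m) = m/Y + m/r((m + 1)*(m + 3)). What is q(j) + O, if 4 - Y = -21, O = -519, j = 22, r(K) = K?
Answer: -297897/575 ≈ -518.08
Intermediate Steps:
Y = 25 (Y = 4 - 1*(-21) = 4 + 21 = 25)
q(m) = m/25 + m/((1 + m)*(3 + m)) (q(m) = m/25 + m/(((m + 1)*(m + 3))) = m*(1/25) + m/(((1 + m)*(3 + m))) = m/25 + m*(1/((1 + m)*(3 + m))) = m/25 + m/((1 + m)*(3 + m)))
q(j) + O = (1/25)*22*(28 + 22² + 4*22)/(3 + 22² + 4*22) - 519 = (1/25)*22*(28 + 484 + 88)/(3 + 484 + 88) - 519 = (1/25)*22*600/575 - 519 = (1/25)*22*(1/575)*600 - 519 = 528/575 - 519 = -297897/575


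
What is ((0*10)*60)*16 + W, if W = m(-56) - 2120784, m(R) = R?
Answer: -2120840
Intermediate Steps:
W = -2120840 (W = -56 - 2120784 = -2120840)
((0*10)*60)*16 + W = ((0*10)*60)*16 - 2120840 = (0*60)*16 - 2120840 = 0*16 - 2120840 = 0 - 2120840 = -2120840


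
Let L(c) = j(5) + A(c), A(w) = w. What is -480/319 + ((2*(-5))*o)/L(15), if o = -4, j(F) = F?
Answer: 158/319 ≈ 0.49530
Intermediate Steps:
L(c) = 5 + c
-480/319 + ((2*(-5))*o)/L(15) = -480/319 + ((2*(-5))*(-4))/(5 + 15) = -480*1/319 - 10*(-4)/20 = -480/319 + 40*(1/20) = -480/319 + 2 = 158/319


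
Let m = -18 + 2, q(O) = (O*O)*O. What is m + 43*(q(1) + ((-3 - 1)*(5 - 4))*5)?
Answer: -833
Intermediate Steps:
q(O) = O³ (q(O) = O²*O = O³)
m = -16
m + 43*(q(1) + ((-3 - 1)*(5 - 4))*5) = -16 + 43*(1³ + ((-3 - 1)*(5 - 4))*5) = -16 + 43*(1 - 4*1*5) = -16 + 43*(1 - 4*5) = -16 + 43*(1 - 20) = -16 + 43*(-19) = -16 - 817 = -833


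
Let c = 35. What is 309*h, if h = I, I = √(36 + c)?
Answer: 309*√71 ≈ 2603.7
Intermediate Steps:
I = √71 (I = √(36 + 35) = √71 ≈ 8.4261)
h = √71 ≈ 8.4261
309*h = 309*√71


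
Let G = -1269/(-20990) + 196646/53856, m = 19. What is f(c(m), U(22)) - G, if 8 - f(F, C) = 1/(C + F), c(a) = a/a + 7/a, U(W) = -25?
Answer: 549507819211/126891602640 ≈ 4.3305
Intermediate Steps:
c(a) = 1 + 7/a
G = 1048985701/282609360 (G = -1269*(-1/20990) + 196646*(1/53856) = 1269/20990 + 98323/26928 = 1048985701/282609360 ≈ 3.7118)
f(F, C) = 8 - 1/(C + F)
f(c(m), U(22)) - G = (-1 + 8*(-25) + 8*((7 + 19)/19))/(-25 + (7 + 19)/19) - 1*1048985701/282609360 = (-1 - 200 + 8*((1/19)*26))/(-25 + (1/19)*26) - 1048985701/282609360 = (-1 - 200 + 8*(26/19))/(-25 + 26/19) - 1048985701/282609360 = (-1 - 200 + 208/19)/(-449/19) - 1048985701/282609360 = -19/449*(-3611/19) - 1048985701/282609360 = 3611/449 - 1048985701/282609360 = 549507819211/126891602640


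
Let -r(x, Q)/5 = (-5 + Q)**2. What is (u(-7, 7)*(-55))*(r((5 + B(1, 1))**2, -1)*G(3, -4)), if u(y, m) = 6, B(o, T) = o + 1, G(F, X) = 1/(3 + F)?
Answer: 9900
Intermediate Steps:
B(o, T) = 1 + o
r(x, Q) = -5*(-5 + Q)**2
(u(-7, 7)*(-55))*(r((5 + B(1, 1))**2, -1)*G(3, -4)) = (6*(-55))*((-5*(-5 - 1)**2)/(3 + 3)) = -330*(-5*(-6)**2)/6 = -330*(-5*36)/6 = -(-59400)/6 = -330*(-30) = 9900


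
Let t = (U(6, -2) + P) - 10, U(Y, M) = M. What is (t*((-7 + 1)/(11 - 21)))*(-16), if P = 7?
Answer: 48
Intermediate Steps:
t = -5 (t = (-2 + 7) - 10 = 5 - 10 = -5)
(t*((-7 + 1)/(11 - 21)))*(-16) = -5*(-7 + 1)/(11 - 21)*(-16) = -(-30)/(-10)*(-16) = -(-30)*(-1)/10*(-16) = -5*3/5*(-16) = -3*(-16) = 48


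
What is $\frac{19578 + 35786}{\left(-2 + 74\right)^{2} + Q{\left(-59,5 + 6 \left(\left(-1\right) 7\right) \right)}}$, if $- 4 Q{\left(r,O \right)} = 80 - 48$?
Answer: $\frac{13841}{1294} \approx 10.696$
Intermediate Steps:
$Q{\left(r,O \right)} = -8$ ($Q{\left(r,O \right)} = - \frac{80 - 48}{4} = \left(- \frac{1}{4}\right) 32 = -8$)
$\frac{19578 + 35786}{\left(-2 + 74\right)^{2} + Q{\left(-59,5 + 6 \left(\left(-1\right) 7\right) \right)}} = \frac{19578 + 35786}{\left(-2 + 74\right)^{2} - 8} = \frac{55364}{72^{2} - 8} = \frac{55364}{5184 - 8} = \frac{55364}{5176} = 55364 \cdot \frac{1}{5176} = \frac{13841}{1294}$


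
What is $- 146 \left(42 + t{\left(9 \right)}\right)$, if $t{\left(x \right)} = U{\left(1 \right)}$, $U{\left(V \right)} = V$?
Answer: $-6278$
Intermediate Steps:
$t{\left(x \right)} = 1$
$- 146 \left(42 + t{\left(9 \right)}\right) = - 146 \left(42 + 1\right) = \left(-146\right) 43 = -6278$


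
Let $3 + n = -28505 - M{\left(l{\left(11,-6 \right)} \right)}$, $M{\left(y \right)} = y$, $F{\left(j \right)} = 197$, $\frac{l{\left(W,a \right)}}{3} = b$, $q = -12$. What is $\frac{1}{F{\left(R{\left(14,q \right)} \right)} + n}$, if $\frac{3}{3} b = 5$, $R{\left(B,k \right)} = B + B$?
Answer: $- \frac{1}{28326} \approx -3.5303 \cdot 10^{-5}$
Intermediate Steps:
$R{\left(B,k \right)} = 2 B$
$b = 5$
$l{\left(W,a \right)} = 15$ ($l{\left(W,a \right)} = 3 \cdot 5 = 15$)
$n = -28523$ ($n = -3 - 28520 = -28523$)
$\frac{1}{F{\left(R{\left(14,q \right)} \right)} + n} = \frac{1}{197 - 28523} = \frac{1}{-28326} = - \frac{1}{28326}$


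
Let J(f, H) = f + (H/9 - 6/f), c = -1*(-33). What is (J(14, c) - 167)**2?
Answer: 9891025/441 ≈ 22429.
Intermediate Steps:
c = 33
J(f, H) = f - 6/f + H/9 (J(f, H) = f + (H*(1/9) - 6/f) = f + (H/9 - 6/f) = f + (-6/f + H/9) = f - 6/f + H/9)
(J(14, c) - 167)**2 = ((14 - 6/14 + (1/9)*33) - 167)**2 = ((14 - 6*1/14 + 11/3) - 167)**2 = ((14 - 3/7 + 11/3) - 167)**2 = (362/21 - 167)**2 = (-3145/21)**2 = 9891025/441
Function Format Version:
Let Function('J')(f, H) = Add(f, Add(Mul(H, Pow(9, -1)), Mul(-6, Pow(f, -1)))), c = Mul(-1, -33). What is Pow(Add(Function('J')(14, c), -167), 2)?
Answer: Rational(9891025, 441) ≈ 22429.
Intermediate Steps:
c = 33
Function('J')(f, H) = Add(f, Mul(-6, Pow(f, -1)), Mul(Rational(1, 9), H)) (Function('J')(f, H) = Add(f, Add(Mul(H, Rational(1, 9)), Mul(-6, Pow(f, -1)))) = Add(f, Add(Mul(Rational(1, 9), H), Mul(-6, Pow(f, -1)))) = Add(f, Add(Mul(-6, Pow(f, -1)), Mul(Rational(1, 9), H))) = Add(f, Mul(-6, Pow(f, -1)), Mul(Rational(1, 9), H)))
Pow(Add(Function('J')(14, c), -167), 2) = Pow(Add(Add(14, Mul(-6, Pow(14, -1)), Mul(Rational(1, 9), 33)), -167), 2) = Pow(Add(Add(14, Mul(-6, Rational(1, 14)), Rational(11, 3)), -167), 2) = Pow(Add(Add(14, Rational(-3, 7), Rational(11, 3)), -167), 2) = Pow(Add(Rational(362, 21), -167), 2) = Pow(Rational(-3145, 21), 2) = Rational(9891025, 441)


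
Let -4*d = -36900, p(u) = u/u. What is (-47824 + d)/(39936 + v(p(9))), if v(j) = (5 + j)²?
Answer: -38599/39972 ≈ -0.96565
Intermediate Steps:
p(u) = 1
d = 9225 (d = -¼*(-36900) = 9225)
(-47824 + d)/(39936 + v(p(9))) = (-47824 + 9225)/(39936 + (5 + 1)²) = -38599/(39936 + 6²) = -38599/(39936 + 36) = -38599/39972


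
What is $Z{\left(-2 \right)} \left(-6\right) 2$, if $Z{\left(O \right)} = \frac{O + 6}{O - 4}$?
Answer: $8$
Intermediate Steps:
$Z{\left(O \right)} = \frac{6 + O}{-4 + O}$
$Z{\left(-2 \right)} \left(-6\right) 2 = \frac{6 - 2}{-4 - 2} \left(-6\right) 2 = \frac{1}{-6} \cdot 4 \left(-6\right) 2 = \left(- \frac{1}{6}\right) 4 \left(-6\right) 2 = \left(- \frac{2}{3}\right) \left(-6\right) 2 = 4 \cdot 2 = 8$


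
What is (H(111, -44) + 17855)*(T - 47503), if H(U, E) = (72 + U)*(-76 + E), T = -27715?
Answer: 308769890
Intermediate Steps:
H(U, E) = (-76 + E)*(72 + U)
(H(111, -44) + 17855)*(T - 47503) = ((-5472 - 76*111 + 72*(-44) - 44*111) + 17855)*(-27715 - 47503) = ((-5472 - 8436 - 3168 - 4884) + 17855)*(-75218) = (-21960 + 17855)*(-75218) = -4105*(-75218) = 308769890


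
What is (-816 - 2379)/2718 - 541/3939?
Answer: -1561727/1189578 ≈ -1.3128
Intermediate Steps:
(-816 - 2379)/2718 - 541/3939 = -3195*1/2718 - 541*1/3939 = -355/302 - 541/3939 = -1561727/1189578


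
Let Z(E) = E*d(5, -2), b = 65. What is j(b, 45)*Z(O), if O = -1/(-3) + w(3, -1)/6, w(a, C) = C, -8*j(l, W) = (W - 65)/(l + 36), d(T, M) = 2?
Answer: 5/606 ≈ 0.0082508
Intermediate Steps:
j(l, W) = -(-65 + W)/(8*(36 + l)) (j(l, W) = -(W - 65)/(8*(l + 36)) = -(-65 + W)/(8*(36 + l)))
O = ⅙ (O = -1/(-3) - 1/6 = -1*(-⅓) - 1*⅙ = ⅓ - ⅙ = ⅙ ≈ 0.16667)
Z(E) = 2*E (Z(E) = E*2 = 2*E)
j(b, 45)*Z(O) = ((65 - 1*45)/(8*(36 + 65)))*(2*(⅙)) = ((⅛)*(65 - 45)/101)*(⅓) = ((⅛)*(1/101)*20)*(⅓) = (5/202)*(⅓) = 5/606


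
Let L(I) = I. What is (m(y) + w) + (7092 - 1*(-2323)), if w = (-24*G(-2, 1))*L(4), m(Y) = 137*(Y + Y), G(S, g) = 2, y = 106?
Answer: 38267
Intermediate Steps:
m(Y) = 274*Y (m(Y) = 137*(2*Y) = 274*Y)
w = -192 (w = -24*2*4 = -48*4 = -192)
(m(y) + w) + (7092 - 1*(-2323)) = (274*106 - 192) + (7092 - 1*(-2323)) = (29044 - 192) + (7092 + 2323) = 28852 + 9415 = 38267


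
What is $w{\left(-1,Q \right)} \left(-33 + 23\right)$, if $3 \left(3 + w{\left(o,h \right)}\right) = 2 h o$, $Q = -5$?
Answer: $- \frac{10}{3} \approx -3.3333$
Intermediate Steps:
$w{\left(o,h \right)} = -3 + \frac{2 h o}{3}$
$w{\left(-1,Q \right)} \left(-33 + 23\right) = \left(-3 + \frac{2}{3} \left(-5\right) \left(-1\right)\right) \left(-33 + 23\right) = \left(-3 + \frac{10}{3}\right) \left(-10\right) = \frac{1}{3} \left(-10\right) = - \frac{10}{3}$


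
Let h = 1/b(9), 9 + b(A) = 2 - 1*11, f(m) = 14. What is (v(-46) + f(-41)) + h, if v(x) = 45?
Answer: 1061/18 ≈ 58.944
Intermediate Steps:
b(A) = -18 (b(A) = -9 + (2 - 1*11) = -9 + (2 - 11) = -9 - 9 = -18)
h = -1/18 (h = 1/(-18) = -1/18 ≈ -0.055556)
(v(-46) + f(-41)) + h = (45 + 14) - 1/18 = 59 - 1/18 = 1061/18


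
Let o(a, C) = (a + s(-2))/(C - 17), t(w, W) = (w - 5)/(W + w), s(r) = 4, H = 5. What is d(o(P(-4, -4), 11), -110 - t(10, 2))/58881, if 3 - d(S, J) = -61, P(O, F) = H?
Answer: 64/58881 ≈ 0.0010869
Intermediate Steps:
P(O, F) = 5
t(w, W) = (-5 + w)/(W + w)
o(a, C) = (4 + a)/(-17 + C) (o(a, C) = (a + 4)/(C - 17) = (4 + a)/(-17 + C))
d(S, J) = 64 (d(S, J) = 3 - 1*(-61) = 3 + 61 = 64)
d(o(P(-4, -4), 11), -110 - t(10, 2))/58881 = 64/58881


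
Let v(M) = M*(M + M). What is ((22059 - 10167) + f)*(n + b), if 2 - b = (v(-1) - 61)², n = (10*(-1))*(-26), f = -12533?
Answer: 2063379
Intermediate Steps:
v(M) = 2*M² (v(M) = M*(2*M) = 2*M²)
n = 260 (n = -10*(-26) = 260)
b = -3479 (b = 2 - (2*(-1)² - 61)² = 2 - (2*1 - 61)² = 2 - (2 - 61)² = 2 - 1*(-59)² = 2 - 1*3481 = 2 - 3481 = -3479)
((22059 - 10167) + f)*(n + b) = ((22059 - 10167) - 12533)*(260 - 3479) = (11892 - 12533)*(-3219) = -641*(-3219) = 2063379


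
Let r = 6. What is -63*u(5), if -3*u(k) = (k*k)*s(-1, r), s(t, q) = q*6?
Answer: 18900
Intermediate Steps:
s(t, q) = 6*q
u(k) = -12*k**2 (u(k) = -k*k*6*6/3 = -k**2*36/3 = -12*k**2)
-63*u(5) = -(-756)*5**2 = -(-756)*25 = -63*(-300) = 18900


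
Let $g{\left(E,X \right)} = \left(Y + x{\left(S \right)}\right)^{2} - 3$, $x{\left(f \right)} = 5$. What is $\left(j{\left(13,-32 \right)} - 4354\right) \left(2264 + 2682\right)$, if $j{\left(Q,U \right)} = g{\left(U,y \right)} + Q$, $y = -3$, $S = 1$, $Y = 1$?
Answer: $-21307368$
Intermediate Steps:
$g{\left(E,X \right)} = 33$ ($g{\left(E,X \right)} = \left(1 + 5\right)^{2} - 3 = 6^{2} - 3 = 36 - 3 = 33$)
$j{\left(Q,U \right)} = 33 + Q$
$\left(j{\left(13,-32 \right)} - 4354\right) \left(2264 + 2682\right) = \left(\left(33 + 13\right) - 4354\right) \left(2264 + 2682\right) = \left(46 - 4354\right) 4946 = \left(-4308\right) 4946 = -21307368$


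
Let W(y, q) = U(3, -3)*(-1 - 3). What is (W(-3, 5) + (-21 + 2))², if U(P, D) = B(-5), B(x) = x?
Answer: 1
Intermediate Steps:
U(P, D) = -5
W(y, q) = 20 (W(y, q) = -5*(-1 - 3) = -5*(-4) = 20)
(W(-3, 5) + (-21 + 2))² = (20 + (-21 + 2))² = (20 - 19)² = 1² = 1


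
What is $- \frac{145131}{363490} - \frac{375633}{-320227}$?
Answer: $\frac{90063974433}{116399312230} \approx 0.77375$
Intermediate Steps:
$- \frac{145131}{363490} - \frac{375633}{-320227} = \left(-145131\right) \frac{1}{363490} - - \frac{375633}{320227} = - \frac{145131}{363490} + \frac{375633}{320227} = \frac{90063974433}{116399312230}$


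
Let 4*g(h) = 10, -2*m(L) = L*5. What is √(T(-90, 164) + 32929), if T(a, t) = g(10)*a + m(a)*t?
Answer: 2*√17401 ≈ 263.83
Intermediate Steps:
m(L) = -5*L/2 (m(L) = -L*5/2 = -5*L/2)
g(h) = 5/2 (g(h) = (¼)*10 = 5/2)
T(a, t) = 5*a/2 - 5*a*t/2 (T(a, t) = 5*a/2 + (-5*a/2)*t = 5*a/2 - 5*a*t/2)
√(T(-90, 164) + 32929) = √((5/2)*(-90)*(1 - 1*164) + 32929) = √((5/2)*(-90)*(1 - 164) + 32929) = √((5/2)*(-90)*(-163) + 32929) = √(36675 + 32929) = √69604 = 2*√17401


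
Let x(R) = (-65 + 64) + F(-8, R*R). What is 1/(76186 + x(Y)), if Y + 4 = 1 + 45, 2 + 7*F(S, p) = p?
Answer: 7/535057 ≈ 1.3083e-5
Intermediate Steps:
F(S, p) = -2/7 + p/7
Y = 42 (Y = -4 + (1 + 45) = -4 + 46 = 42)
x(R) = -9/7 + R**2/7 (x(R) = (-65 + 64) + (-2/7 + (R*R)/7) = -1 + (-2/7 + R**2/7) = -9/7 + R**2/7)
1/(76186 + x(Y)) = 1/(76186 + (-9/7 + (1/7)*42**2)) = 1/(76186 + (-9/7 + (1/7)*1764)) = 1/(76186 + (-9/7 + 252)) = 1/(76186 + 1755/7) = 1/(535057/7) = 7/535057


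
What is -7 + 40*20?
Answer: 793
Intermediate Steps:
-7 + 40*20 = -7 + 800 = 793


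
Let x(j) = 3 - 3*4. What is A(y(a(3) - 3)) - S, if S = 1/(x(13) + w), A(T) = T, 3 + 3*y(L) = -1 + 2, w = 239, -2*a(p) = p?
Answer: -463/690 ≈ -0.67101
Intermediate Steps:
x(j) = -9 (x(j) = 3 - 12 = -9)
a(p) = -p/2
y(L) = -2/3 (y(L) = -1 + (-1 + 2)/3 = -1 + (1/3)*1 = -1 + 1/3 = -2/3)
S = 1/230 (S = 1/(-9 + 239) = 1/230 ≈ 0.0043478)
A(y(a(3) - 3)) - S = -2/3 - 1*1/230 = -2/3 - 1/230 = -463/690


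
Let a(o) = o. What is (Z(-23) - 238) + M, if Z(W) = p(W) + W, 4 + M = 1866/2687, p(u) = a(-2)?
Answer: -715563/2687 ≈ -266.31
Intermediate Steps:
p(u) = -2
M = -8882/2687 (M = -4 + 1866/2687 = -8882/2687 ≈ -3.3055)
Z(W) = -2 + W
(Z(-23) - 238) + M = ((-2 - 23) - 238) - 8882/2687 = (-25 - 238) - 8882/2687 = -263 - 8882/2687 = -715563/2687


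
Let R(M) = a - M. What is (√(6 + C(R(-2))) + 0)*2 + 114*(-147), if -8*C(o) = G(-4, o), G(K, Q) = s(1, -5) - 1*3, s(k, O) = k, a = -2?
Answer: -16753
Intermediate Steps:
R(M) = -2 - M
G(K, Q) = -2 (G(K, Q) = 1 - 1*3 = 1 - 3 = -2)
C(o) = ¼ (C(o) = -⅛*(-2) = ¼)
(√(6 + C(R(-2))) + 0)*2 + 114*(-147) = (√(6 + ¼) + 0)*2 + 114*(-147) = (√(25/4) + 0)*2 - 16758 = (5/2 + 0)*2 - 16758 = (5/2)*2 - 16758 = 5 - 16758 = -16753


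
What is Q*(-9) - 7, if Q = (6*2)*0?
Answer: -7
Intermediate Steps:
Q = 0 (Q = 12*0 = 0)
Q*(-9) - 7 = 0*(-9) - 7 = 0 - 7 = -7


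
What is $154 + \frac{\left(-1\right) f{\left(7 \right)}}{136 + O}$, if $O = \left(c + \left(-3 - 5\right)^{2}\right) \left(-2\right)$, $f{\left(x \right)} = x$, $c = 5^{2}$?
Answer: $\frac{925}{6} \approx 154.17$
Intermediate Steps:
$c = 25$
$O = -178$ ($O = \left(25 + \left(-3 - 5\right)^{2}\right) \left(-2\right) = \left(25 + \left(-8\right)^{2}\right) \left(-2\right) = \left(25 + 64\right) \left(-2\right) = 89 \left(-2\right) = -178$)
$154 + \frac{\left(-1\right) f{\left(7 \right)}}{136 + O} = 154 + \frac{\left(-1\right) 7}{136 - 178} = 154 + \frac{1}{-42} \left(-7\right) = 154 - - \frac{1}{6} = 154 + \frac{1}{6} = \frac{925}{6}$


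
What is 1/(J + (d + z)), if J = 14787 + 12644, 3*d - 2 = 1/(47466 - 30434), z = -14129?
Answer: 17032/226571019 ≈ 7.5173e-5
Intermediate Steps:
d = 11355/17032 (d = ⅔ + 1/(3*(47466 - 30434)) = ⅔ + (⅓)/17032 = ⅔ + (⅓)*(1/17032) = ⅔ + 1/51096 = 11355/17032 ≈ 0.66669)
J = 27431
1/(J + (d + z)) = 1/(27431 + (11355/17032 - 14129)) = 1/(27431 - 240633773/17032) = 1/(226571019/17032) = 17032/226571019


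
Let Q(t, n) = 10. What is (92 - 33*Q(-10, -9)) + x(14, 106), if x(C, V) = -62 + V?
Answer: -194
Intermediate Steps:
(92 - 33*Q(-10, -9)) + x(14, 106) = (92 - 33*10) + (-62 + 106) = (92 - 330) + 44 = -238 + 44 = -194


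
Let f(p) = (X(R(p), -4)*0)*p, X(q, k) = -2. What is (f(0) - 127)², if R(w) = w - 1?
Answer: 16129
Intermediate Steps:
R(w) = -1 + w
f(p) = 0 (f(p) = (-2*0)*p = 0*p = 0)
(f(0) - 127)² = (0 - 127)² = (-127)² = 16129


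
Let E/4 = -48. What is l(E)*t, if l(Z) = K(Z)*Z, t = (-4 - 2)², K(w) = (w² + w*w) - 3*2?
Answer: -509566464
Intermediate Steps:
E = -192 (E = 4*(-48) = -192)
K(w) = -6 + 2*w² (K(w) = (w² + w²) - 6 = 2*w² - 6 = -6 + 2*w²)
t = 36 (t = (-6)² = 36)
l(Z) = Z*(-6 + 2*Z²) (l(Z) = (-6 + 2*Z²)*Z = Z*(-6 + 2*Z²))
l(E)*t = (2*(-192)*(-3 + (-192)²))*36 = (2*(-192)*(-3 + 36864))*36 = (2*(-192)*36861)*36 = -14154624*36 = -509566464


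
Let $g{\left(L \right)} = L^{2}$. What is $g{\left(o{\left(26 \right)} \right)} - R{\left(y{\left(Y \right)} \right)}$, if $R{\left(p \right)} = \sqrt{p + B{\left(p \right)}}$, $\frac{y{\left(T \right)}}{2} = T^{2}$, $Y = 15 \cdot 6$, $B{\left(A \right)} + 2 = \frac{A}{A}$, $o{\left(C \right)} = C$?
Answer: $676 - \sqrt{16199} \approx 548.72$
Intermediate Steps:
$B{\left(A \right)} = -1$ ($B{\left(A \right)} = -2 + \frac{A}{A} = -2 + 1 = -1$)
$Y = 90$
$y{\left(T \right)} = 2 T^{2}$
$R{\left(p \right)} = \sqrt{-1 + p}$ ($R{\left(p \right)} = \sqrt{p - 1} = \sqrt{-1 + p}$)
$g{\left(o{\left(26 \right)} \right)} - R{\left(y{\left(Y \right)} \right)} = 26^{2} - \sqrt{-1 + 2 \cdot 90^{2}} = 676 - \sqrt{-1 + 2 \cdot 8100} = 676 - \sqrt{-1 + 16200} = 676 - \sqrt{16199}$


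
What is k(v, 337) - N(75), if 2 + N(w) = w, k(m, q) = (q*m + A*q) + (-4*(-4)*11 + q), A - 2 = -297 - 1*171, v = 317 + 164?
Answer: 5495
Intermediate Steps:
v = 481
A = -466 (A = 2 + (-297 - 1*171) = 2 + (-297 - 171) = 2 - 468 = -466)
k(m, q) = 176 - 465*q + m*q (k(m, q) = (q*m - 466*q) + (-4*(-4)*11 + q) = (m*q - 466*q) + (16*11 + q) = (-466*q + m*q) + (176 + q) = 176 - 465*q + m*q)
N(w) = -2 + w
k(v, 337) - N(75) = (176 - 465*337 + 481*337) - (-2 + 75) = (176 - 156705 + 162097) - 1*73 = 5568 - 73 = 5495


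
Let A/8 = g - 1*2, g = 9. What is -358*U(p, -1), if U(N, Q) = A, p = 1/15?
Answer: -20048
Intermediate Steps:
p = 1/15 (p = 1*(1/15) = 1/15 ≈ 0.066667)
A = 56 (A = 8*(9 - 1*2) = 8*(9 - 2) = 8*7 = 56)
U(N, Q) = 56
-358*U(p, -1) = -358*56 = -20048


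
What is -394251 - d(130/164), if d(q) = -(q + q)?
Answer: -16164226/41 ≈ -3.9425e+5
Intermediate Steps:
d(q) = -2*q
-394251 - d(130/164) = -394251 - (-2)*130/164 = -394251 - (-2)*130*(1/164) = -394251 - (-2)*65/82 = -394251 - 1*(-65/41) = -394251 + 65/41 = -16164226/41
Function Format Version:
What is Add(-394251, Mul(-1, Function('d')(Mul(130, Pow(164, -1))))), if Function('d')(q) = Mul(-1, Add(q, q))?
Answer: Rational(-16164226, 41) ≈ -3.9425e+5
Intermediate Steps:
Function('d')(q) = Mul(-2, q) (Function('d')(q) = Mul(-1, Mul(2, q)) = Mul(-2, q))
Add(-394251, Mul(-1, Function('d')(Mul(130, Pow(164, -1))))) = Add(-394251, Mul(-1, Mul(-2, Mul(130, Pow(164, -1))))) = Add(-394251, Mul(-1, Mul(-2, Mul(130, Rational(1, 164))))) = Add(-394251, Mul(-1, Mul(-2, Rational(65, 82)))) = Add(-394251, Mul(-1, Rational(-65, 41))) = Add(-394251, Rational(65, 41)) = Rational(-16164226, 41)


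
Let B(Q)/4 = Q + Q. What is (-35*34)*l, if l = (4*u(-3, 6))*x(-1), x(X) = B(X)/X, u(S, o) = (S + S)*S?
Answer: -685440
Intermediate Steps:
u(S, o) = 2*S² (u(S, o) = (2*S)*S = 2*S²)
B(Q) = 8*Q (B(Q) = 4*(Q + Q) = 4*(2*Q) = 8*Q)
x(X) = 8 (x(X) = (8*X)/X = 8)
l = 576 (l = (4*(2*(-3)²))*8 = (4*(2*9))*8 = (4*18)*8 = 72*8 = 576)
(-35*34)*l = -35*34*576 = -1190*576 = -685440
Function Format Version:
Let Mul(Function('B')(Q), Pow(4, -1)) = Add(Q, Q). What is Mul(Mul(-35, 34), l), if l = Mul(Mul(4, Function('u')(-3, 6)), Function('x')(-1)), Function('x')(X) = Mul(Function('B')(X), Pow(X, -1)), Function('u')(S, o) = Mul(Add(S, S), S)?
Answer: -685440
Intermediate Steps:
Function('u')(S, o) = Mul(2, Pow(S, 2)) (Function('u')(S, o) = Mul(Mul(2, S), S) = Mul(2, Pow(S, 2)))
Function('B')(Q) = Mul(8, Q) (Function('B')(Q) = Mul(4, Add(Q, Q)) = Mul(4, Mul(2, Q)) = Mul(8, Q))
Function('x')(X) = 8 (Function('x')(X) = Mul(Mul(8, X), Pow(X, -1)) = 8)
l = 576 (l = Mul(Mul(4, Mul(2, Pow(-3, 2))), 8) = Mul(Mul(4, Mul(2, 9)), 8) = Mul(Mul(4, 18), 8) = Mul(72, 8) = 576)
Mul(Mul(-35, 34), l) = Mul(Mul(-35, 34), 576) = Mul(-1190, 576) = -685440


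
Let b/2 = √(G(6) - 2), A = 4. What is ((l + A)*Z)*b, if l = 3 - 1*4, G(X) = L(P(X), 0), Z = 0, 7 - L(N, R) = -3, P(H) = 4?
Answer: 0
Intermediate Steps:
L(N, R) = 10 (L(N, R) = 7 - 1*(-3) = 7 + 3 = 10)
G(X) = 10
l = -1 (l = 3 - 4 = -1)
b = 4*√2 (b = 2*√(10 - 2) = 2*√8 = 2*(2*√2) = 4*√2 ≈ 5.6569)
((l + A)*Z)*b = ((-1 + 4)*0)*(4*√2) = (3*0)*(4*√2) = 0*(4*√2) = 0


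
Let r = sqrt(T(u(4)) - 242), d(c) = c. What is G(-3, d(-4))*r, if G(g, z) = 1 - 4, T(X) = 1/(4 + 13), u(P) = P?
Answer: -9*I*sqrt(7769)/17 ≈ -46.663*I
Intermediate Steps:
T(X) = 1/17
G(g, z) = -3
r = 3*I*sqrt(7769)/17 (r = sqrt(1/17 - 242) = sqrt(-4113/17) = 3*I*sqrt(7769)/17 ≈ 15.554*I)
G(-3, d(-4))*r = -9*I*sqrt(7769)/17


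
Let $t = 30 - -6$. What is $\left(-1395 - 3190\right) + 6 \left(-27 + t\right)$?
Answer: $-4531$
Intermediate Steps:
$t = 36$ ($t = 30 + 6 = 36$)
$\left(-1395 - 3190\right) + 6 \left(-27 + t\right) = \left(-1395 - 3190\right) + 6 \left(-27 + 36\right) = \left(-1395 - 3190\right) + 6 \cdot 9 = -4585 + 54 = -4531$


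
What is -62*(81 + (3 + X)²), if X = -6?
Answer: -5580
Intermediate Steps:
-62*(81 + (3 + X)²) = -62*(81 + (3 - 6)²) = -62*(81 + (-3)²) = -62*(81 + 9) = -62*90 = -5580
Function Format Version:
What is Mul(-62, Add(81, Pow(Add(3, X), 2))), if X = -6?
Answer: -5580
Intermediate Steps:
Mul(-62, Add(81, Pow(Add(3, X), 2))) = Mul(-62, Add(81, Pow(Add(3, -6), 2))) = Mul(-62, Add(81, Pow(-3, 2))) = Mul(-62, Add(81, 9)) = Mul(-62, 90) = -5580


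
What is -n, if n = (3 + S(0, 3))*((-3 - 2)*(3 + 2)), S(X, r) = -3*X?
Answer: 75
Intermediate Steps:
n = -75 (n = (3 - 3*0)*((-3 - 2)*(3 + 2)) = (3 + 0)*(-5*5) = 3*(-25) = -75)
-n = -1*(-75) = 75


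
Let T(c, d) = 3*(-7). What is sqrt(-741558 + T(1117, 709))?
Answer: I*sqrt(741579) ≈ 861.15*I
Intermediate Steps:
T(c, d) = -21
sqrt(-741558 + T(1117, 709)) = sqrt(-741558 - 21) = sqrt(-741579) = I*sqrt(741579)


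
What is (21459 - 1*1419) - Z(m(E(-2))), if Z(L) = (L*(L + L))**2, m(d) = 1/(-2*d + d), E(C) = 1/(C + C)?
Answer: 19016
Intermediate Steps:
E(C) = 1/(2*C)
m(d) = -1/d (m(d) = 1/(-d) = -1/d)
Z(L) = 4*L**4 (Z(L) = (L*(2*L))**2 = (2*L**2)**2 = 4*L**4)
(21459 - 1*1419) - Z(m(E(-2))) = (21459 - 1*1419) - 4*(-1/((1/2)/(-2)))**4 = (21459 - 1419) - 4*(-1/((1/2)*(-1/2)))**4 = 20040 - 4*(-1/(-1/4))**4 = 20040 - 4*(-1*(-4))**4 = 20040 - 4*4**4 = 20040 - 4*256 = 20040 - 1*1024 = 20040 - 1024 = 19016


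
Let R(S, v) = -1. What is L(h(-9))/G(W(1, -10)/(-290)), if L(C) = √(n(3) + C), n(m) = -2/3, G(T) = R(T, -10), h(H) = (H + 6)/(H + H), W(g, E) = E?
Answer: -I*√2/2 ≈ -0.70711*I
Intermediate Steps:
h(H) = (6 + H)/(2*H) (h(H) = (6 + H)/((2*H)) = (6 + H)*(1/(2*H)) = (6 + H)/(2*H))
G(T) = -1
n(m) = -⅔ (n(m) = -2*⅓ = -⅔)
L(C) = √(-⅔ + C)
L(h(-9))/G(W(1, -10)/(-290)) = (√(-6 + 9*((½)*(6 - 9)/(-9)))/3)/(-1) = (√(-6 + 9*((½)*(-⅑)*(-3)))/3)*(-1) = (√(-6 + 9*(⅙))/3)*(-1) = (√(-6 + 3/2)/3)*(-1) = (√(-9/2)/3)*(-1) = ((3*I*√2/2)/3)*(-1) = (I*√2/2)*(-1) = -I*√2/2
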